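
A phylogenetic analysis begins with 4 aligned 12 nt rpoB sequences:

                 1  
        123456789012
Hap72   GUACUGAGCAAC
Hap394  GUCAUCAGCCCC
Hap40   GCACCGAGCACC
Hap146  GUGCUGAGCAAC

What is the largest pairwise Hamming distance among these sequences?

6

Pairwise Hamming distances:
  Hap72 vs Hap394: 5
  Hap72 vs Hap40: 3
  Hap72 vs Hap146: 1
  Hap394 vs Hap40: 6
  Hap394 vs Hap146: 5
  Hap40 vs Hap146: 4
The largest is 6, between Hap394 and Hap40.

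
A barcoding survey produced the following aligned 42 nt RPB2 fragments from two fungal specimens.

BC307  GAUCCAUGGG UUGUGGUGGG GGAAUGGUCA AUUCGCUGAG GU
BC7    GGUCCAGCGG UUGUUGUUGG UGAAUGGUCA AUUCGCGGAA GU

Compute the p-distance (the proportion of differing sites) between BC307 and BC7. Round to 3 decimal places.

The sequences differ at positions 2 (A/G), 7 (U/G), 8 (G/C), 15 (G/U), 18 (G/U), 21 (G/U), 37 (U/G), 40 (G/A).
There are 8 differences over 42 sites, so p = 8/42 = 0.190.

0.190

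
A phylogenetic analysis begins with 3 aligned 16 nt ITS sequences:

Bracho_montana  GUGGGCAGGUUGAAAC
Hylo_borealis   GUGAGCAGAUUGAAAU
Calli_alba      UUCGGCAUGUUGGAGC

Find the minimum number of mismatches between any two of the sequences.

3

Pairwise Hamming distances:
  Bracho_montana vs Hylo_borealis: 3
  Bracho_montana vs Calli_alba: 5
  Hylo_borealis vs Calli_alba: 8
The smallest is 3, between Bracho_montana and Hylo_borealis.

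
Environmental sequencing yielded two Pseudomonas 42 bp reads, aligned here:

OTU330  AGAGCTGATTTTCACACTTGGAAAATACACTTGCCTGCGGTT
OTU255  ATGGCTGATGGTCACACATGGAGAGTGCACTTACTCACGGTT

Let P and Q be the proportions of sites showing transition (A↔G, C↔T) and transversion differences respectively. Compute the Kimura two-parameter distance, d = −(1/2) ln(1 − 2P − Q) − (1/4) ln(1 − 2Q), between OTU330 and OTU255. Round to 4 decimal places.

0.3761

Mismatches occur at site 2 (G↔T, transversion), site 3 (A↔G, transition), site 10 (T↔G, transversion), site 11 (T↔G, transversion), site 18 (T↔A, transversion), site 23 (A↔G, transition), site 25 (A↔G, transition), site 27 (A↔G, transition), site 33 (G↔A, transition), site 35 (C↔T, transition), site 36 (T↔C, transition), site 37 (G↔A, transition).
Of the 12 differences, 8 transitions and 4 transversions over 42 sites: P = 8/42 = 0.190476, Q = 4/42 = 0.095238.
d = −0.5·ln(0.523810) − 0.25·ln(0.809524) = −0.5·(-0.646626) − 0.25·(-0.211309) = 0.3761.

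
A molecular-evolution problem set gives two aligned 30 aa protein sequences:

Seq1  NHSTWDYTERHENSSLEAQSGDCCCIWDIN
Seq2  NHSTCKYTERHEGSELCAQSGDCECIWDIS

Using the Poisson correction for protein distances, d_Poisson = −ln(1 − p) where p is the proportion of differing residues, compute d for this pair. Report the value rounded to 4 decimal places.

Differing sites — 5:W/C; 6:D/K; 13:N/G; 15:S/E; 17:E/C; 24:C/E; 30:N/S.
p = 7/30 = 0.233333.
d = −ln(1 − 0.233333) = −ln(0.766667) = 0.2657.

0.2657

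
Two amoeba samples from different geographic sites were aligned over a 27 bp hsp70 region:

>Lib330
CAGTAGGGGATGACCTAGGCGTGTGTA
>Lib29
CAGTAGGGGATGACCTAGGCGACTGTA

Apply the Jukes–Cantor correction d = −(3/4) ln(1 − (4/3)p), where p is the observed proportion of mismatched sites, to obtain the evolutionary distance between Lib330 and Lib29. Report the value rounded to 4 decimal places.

0.0780

Mismatches occur at site 22 (T↔A), site 23 (G↔C).
p = 2/27 = 0.074074.
d = −0.75 · ln(1 − (4/3)·0.074074) = −0.75 · ln(0.901235) = −0.75 · (-0.103989) = 0.0780.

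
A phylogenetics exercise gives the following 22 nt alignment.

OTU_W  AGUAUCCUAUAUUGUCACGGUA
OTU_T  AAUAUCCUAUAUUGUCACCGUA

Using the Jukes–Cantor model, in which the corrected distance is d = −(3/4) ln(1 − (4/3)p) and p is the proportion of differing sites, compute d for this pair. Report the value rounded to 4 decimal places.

0.0969

Differing sites — 2:G/A; 19:G/C.
p = 2/22 = 0.090909.
d = −0.75 · ln(1 − (4/3)·0.090909) = −0.75 · ln(0.878788) = −0.75 · (-0.129212) = 0.0969.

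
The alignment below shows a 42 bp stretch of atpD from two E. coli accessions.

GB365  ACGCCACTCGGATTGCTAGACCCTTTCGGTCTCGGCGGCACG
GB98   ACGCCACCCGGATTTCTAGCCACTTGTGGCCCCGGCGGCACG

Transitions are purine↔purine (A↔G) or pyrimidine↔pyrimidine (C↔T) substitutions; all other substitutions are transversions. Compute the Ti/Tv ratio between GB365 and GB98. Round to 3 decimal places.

1.000

The sequences differ at positions 8 (T/C, transition), 15 (G/T, transversion), 20 (A/C, transversion), 22 (C/A, transversion), 26 (T/G, transversion), 27 (C/T, transition), 30 (T/C, transition), 32 (T/C, transition).
Of the 8 differences, 4 transitions and 4 transversions, so Ti/Tv = 4/4 = 1.000.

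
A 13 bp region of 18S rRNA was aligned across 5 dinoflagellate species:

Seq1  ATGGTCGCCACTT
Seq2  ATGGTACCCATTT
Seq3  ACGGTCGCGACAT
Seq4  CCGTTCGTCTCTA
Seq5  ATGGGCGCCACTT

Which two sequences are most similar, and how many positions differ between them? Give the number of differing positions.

Pairwise Hamming distances:
  Seq1 vs Seq2: 3
  Seq1 vs Seq3: 3
  Seq1 vs Seq4: 6
  Seq1 vs Seq5: 1
  Seq2 vs Seq3: 6
  Seq2 vs Seq4: 9
  Seq2 vs Seq5: 4
  Seq3 vs Seq4: 7
  Seq3 vs Seq5: 4
  Seq4 vs Seq5: 7
The smallest is 1, between Seq1 and Seq5.

1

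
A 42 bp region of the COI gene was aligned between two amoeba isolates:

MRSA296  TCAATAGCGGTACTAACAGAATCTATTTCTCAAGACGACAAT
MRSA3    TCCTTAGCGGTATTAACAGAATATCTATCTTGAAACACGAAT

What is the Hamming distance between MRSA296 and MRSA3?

The sequences differ at positions 3 (A/C), 4 (A/T), 13 (C/T), 23 (C/A), 25 (A/C), 27 (T/A), 31 (C/T), 32 (A/G), 34 (G/A), 37 (G/A), 38 (A/C), 39 (C/G).
That gives 12 mismatches out of 42 aligned sites, so the Hamming distance is 12.

12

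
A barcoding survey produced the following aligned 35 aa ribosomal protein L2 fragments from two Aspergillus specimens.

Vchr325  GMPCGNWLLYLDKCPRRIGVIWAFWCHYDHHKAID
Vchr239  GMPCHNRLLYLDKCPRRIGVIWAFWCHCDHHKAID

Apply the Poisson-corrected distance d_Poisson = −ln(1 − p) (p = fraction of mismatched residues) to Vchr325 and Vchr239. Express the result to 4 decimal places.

0.0896

Mismatches occur at site 5 (G/H), site 7 (W/R), site 28 (Y/C).
p = 3/35 = 0.085714.
d = −ln(1 − 0.085714) = −ln(0.914286) = 0.0896.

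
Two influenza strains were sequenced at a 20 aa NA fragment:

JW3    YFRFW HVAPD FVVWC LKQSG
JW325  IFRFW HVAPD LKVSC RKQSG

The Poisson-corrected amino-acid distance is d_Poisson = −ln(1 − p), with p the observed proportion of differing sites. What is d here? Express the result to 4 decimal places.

Mismatches occur at site 1 (Y↔I), site 11 (F↔L), site 12 (V↔K), site 14 (W↔S), site 16 (L↔R).
p = 5/20 = 0.250000.
d = −ln(1 − 0.250000) = −ln(0.750000) = 0.2877.

0.2877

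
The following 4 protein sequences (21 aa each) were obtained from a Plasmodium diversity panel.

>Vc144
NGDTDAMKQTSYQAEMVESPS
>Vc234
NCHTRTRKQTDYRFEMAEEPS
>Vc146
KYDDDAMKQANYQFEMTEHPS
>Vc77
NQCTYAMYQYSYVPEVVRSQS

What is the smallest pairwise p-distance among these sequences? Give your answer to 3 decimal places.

Pairwise Hamming distances:
  Vc144 vs Vc234: 10
  Vc144 vs Vc146: 8
  Vc144 vs Vc77: 10
  Vc234 vs Vc146: 12
  Vc234 vs Vc77: 15
  Vc146 vs Vc77: 15
The smallest is 8 mismatches, between Vc144 and Vc146; p = 8/21 = 0.381.

0.381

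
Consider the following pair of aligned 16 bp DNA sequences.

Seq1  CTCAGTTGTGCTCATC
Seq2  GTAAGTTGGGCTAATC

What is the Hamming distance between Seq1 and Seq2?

Mismatches occur at site 1 (C→G), site 3 (C→A), site 9 (T→G), site 13 (C→A).
That gives 4 mismatches out of 16 aligned sites, so the Hamming distance is 4.

4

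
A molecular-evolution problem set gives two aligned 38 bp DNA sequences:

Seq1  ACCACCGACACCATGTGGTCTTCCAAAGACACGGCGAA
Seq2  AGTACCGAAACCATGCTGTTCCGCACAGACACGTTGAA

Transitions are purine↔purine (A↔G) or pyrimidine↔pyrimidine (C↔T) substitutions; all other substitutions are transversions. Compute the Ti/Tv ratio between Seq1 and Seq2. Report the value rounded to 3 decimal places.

1.000

Mismatches occur at site 2 (C↔G, transversion), site 3 (C↔T, transition), site 9 (C↔A, transversion), site 16 (T↔C, transition), site 17 (G↔T, transversion), site 20 (C↔T, transition), site 21 (T↔C, transition), site 22 (T↔C, transition), site 23 (C↔G, transversion), site 26 (A↔C, transversion), site 34 (G↔T, transversion), site 35 (C↔T, transition).
Of the 12 differences, 6 transitions and 6 transversions, so Ti/Tv = 6/6 = 1.000.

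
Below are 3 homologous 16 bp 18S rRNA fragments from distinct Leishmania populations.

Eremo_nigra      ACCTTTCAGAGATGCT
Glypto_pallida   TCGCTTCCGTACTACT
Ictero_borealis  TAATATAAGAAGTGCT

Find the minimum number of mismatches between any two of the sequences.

7

Pairwise Hamming distances:
  Eremo_nigra vs Glypto_pallida: 8
  Eremo_nigra vs Ictero_borealis: 7
  Glypto_pallida vs Ictero_borealis: 9
The smallest is 7, between Eremo_nigra and Ictero_borealis.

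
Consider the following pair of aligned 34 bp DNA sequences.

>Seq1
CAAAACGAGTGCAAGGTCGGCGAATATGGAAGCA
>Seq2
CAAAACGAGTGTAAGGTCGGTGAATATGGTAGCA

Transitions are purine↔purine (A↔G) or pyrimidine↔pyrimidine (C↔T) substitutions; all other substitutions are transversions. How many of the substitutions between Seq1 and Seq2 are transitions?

Differing sites — 12:C/T (Ti); 21:C/T (Ti); 30:A/T (Tv).
Of the 3 differences, 2 transitions and 1 transversion, so the answer is 2.

2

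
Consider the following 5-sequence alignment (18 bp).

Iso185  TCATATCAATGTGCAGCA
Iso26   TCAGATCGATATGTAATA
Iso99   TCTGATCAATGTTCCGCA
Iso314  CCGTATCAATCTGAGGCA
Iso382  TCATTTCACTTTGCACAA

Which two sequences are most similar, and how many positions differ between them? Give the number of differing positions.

4

Pairwise Hamming distances:
  Iso185 vs Iso26: 6
  Iso185 vs Iso99: 4
  Iso185 vs Iso314: 5
  Iso185 vs Iso382: 5
  Iso26 vs Iso99: 8
  Iso26 vs Iso314: 9
  Iso26 vs Iso382: 8
  Iso99 vs Iso314: 7
  Iso99 vs Iso382: 9
  Iso314 vs Iso382: 9
The smallest is 4, between Iso185 and Iso99.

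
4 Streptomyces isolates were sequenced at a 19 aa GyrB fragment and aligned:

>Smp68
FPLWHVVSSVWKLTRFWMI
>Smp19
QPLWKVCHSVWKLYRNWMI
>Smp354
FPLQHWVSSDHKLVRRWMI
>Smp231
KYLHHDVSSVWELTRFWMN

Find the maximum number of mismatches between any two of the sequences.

11

Pairwise Hamming distances:
  Smp68 vs Smp19: 6
  Smp68 vs Smp354: 6
  Smp68 vs Smp231: 6
  Smp19 vs Smp354: 10
  Smp19 vs Smp231: 11
  Smp354 vs Smp231: 10
The largest is 11, between Smp19 and Smp231.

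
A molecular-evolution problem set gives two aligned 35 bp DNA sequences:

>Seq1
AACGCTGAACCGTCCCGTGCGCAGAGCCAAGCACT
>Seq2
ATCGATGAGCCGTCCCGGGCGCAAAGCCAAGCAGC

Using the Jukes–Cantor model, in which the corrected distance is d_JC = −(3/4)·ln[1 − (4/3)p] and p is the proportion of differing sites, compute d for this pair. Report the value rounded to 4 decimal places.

The sequences differ at positions 2 (A/T), 5 (C/A), 9 (A/G), 18 (T/G), 24 (G/A), 34 (C/G), 35 (T/C).
p = 7/35 = 0.200000.
d = −0.75 · ln(1 − (4/3)·0.200000) = −0.75 · ln(0.733333) = −0.75 · (-0.310155) = 0.2326.

0.2326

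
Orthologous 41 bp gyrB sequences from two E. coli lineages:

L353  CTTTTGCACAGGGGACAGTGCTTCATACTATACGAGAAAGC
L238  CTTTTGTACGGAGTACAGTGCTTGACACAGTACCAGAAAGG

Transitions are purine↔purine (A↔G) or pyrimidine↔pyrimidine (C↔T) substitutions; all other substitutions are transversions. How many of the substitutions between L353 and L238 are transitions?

5

Differing sites — 7:C/T (Ti); 10:A/G (Ti); 12:G/A (Ti); 14:G/T (Tv); 24:C/G (Tv); 26:T/C (Ti); 29:T/A (Tv); 30:A/G (Ti); 34:G/C (Tv); 41:C/G (Tv).
Of the 10 differences, 5 transitions and 5 transversions, so the answer is 5.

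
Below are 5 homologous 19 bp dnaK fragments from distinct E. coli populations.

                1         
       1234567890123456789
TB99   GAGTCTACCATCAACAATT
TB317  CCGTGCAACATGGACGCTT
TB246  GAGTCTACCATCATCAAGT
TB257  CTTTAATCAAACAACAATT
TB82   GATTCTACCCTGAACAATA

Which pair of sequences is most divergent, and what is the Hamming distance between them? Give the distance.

Pairwise Hamming distances:
  TB99 vs TB317: 9
  TB99 vs TB246: 2
  TB99 vs TB257: 8
  TB99 vs TB82: 4
  TB317 vs TB246: 11
  TB317 vs TB257: 12
  TB317 vs TB82: 11
  TB246 vs TB257: 10
  TB246 vs TB82: 6
  TB257 vs TB82: 10
The largest is 12, between TB317 and TB257.

12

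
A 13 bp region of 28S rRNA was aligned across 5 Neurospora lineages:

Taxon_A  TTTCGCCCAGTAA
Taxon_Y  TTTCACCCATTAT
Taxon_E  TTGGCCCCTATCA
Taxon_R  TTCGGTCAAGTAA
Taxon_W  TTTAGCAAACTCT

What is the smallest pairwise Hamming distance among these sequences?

3

Pairwise Hamming distances:
  Taxon_A vs Taxon_Y: 3
  Taxon_A vs Taxon_E: 6
  Taxon_A vs Taxon_R: 4
  Taxon_A vs Taxon_W: 6
  Taxon_Y vs Taxon_E: 7
  Taxon_Y vs Taxon_R: 7
  Taxon_Y vs Taxon_W: 6
  Taxon_E vs Taxon_R: 7
  Taxon_E vs Taxon_W: 8
  Taxon_R vs Taxon_W: 7
The smallest is 3, between Taxon_A and Taxon_Y.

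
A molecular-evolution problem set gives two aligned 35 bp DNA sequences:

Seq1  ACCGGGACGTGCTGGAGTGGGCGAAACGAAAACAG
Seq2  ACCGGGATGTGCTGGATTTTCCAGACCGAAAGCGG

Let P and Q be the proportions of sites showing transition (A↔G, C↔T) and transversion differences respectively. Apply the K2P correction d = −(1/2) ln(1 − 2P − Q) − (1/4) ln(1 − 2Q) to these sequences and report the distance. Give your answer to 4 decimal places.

0.3639

The sequences differ at positions 8 (C/T, transition), 17 (G/T, transversion), 19 (G/T, transversion), 20 (G/T, transversion), 21 (G/C, transversion), 23 (G/A, transition), 24 (A/G, transition), 26 (A/C, transversion), 32 (A/G, transition), 34 (A/G, transition).
Of the 10 differences, 5 transitions and 5 transversions over 35 sites: P = 5/35 = 0.142857, Q = 5/35 = 0.142857.
d = −0.5·ln(0.571429) − 0.25·ln(0.714286) = −0.5·(-0.559615) − 0.25·(-0.336472) = 0.3639.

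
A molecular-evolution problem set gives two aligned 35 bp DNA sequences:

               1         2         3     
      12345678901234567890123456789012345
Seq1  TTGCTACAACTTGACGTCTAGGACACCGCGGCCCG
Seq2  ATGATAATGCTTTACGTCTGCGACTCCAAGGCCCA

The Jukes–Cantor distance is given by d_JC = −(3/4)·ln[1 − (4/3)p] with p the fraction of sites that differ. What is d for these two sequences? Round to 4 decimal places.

Mismatches occur at site 1 (T→A), site 4 (C→A), site 7 (C→A), site 8 (A→T), site 9 (A→G), site 13 (G→T), site 20 (A→G), site 21 (G→C), site 25 (A→T), site 28 (G→A), site 29 (C→A), site 35 (G→A).
p = 12/35 = 0.342857.
d = −0.75 · ln(1 − (4/3)·0.342857) = −0.75 · ln(0.542857) = −0.75 · (-0.610909) = 0.4582.

0.4582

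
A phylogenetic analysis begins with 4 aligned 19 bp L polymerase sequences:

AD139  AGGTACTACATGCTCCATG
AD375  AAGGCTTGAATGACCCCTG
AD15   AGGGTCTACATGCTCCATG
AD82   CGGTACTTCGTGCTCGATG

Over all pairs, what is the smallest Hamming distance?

Pairwise Hamming distances:
  AD139 vs AD375: 9
  AD139 vs AD15: 2
  AD139 vs AD82: 4
  AD375 vs AD15: 8
  AD375 vs AD82: 12
  AD15 vs AD82: 6
The smallest is 2, between AD139 and AD15.

2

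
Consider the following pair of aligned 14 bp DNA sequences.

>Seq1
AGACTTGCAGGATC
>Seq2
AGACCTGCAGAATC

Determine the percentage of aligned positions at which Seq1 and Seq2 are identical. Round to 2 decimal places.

85.71%

The sequences differ at positions 5 (T/C), 11 (G/A).
12 of the 14 sites match, so the percent identity is 12/14 × 100 = 85.71%.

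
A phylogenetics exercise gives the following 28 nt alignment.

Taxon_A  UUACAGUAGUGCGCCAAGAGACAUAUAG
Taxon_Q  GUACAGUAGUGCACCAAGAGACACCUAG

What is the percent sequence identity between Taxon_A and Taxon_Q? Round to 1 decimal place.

Differing sites — 1:U/G; 13:G/A; 24:U/C; 25:A/C.
24 of the 28 sites match, so the percent identity is 24/28 × 100 = 85.7%.

85.7%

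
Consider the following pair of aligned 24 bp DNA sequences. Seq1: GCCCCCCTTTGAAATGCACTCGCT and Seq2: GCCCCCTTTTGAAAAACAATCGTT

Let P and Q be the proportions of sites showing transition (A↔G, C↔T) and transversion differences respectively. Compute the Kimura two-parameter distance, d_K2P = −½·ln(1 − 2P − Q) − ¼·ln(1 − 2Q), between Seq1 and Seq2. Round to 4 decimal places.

0.2483

Mismatches occur at site 7 (C/T, transition), site 15 (T/A, transversion), site 16 (G/A, transition), site 19 (C/A, transversion), site 23 (C/T, transition).
Of the 5 differences, 3 transitions and 2 transversions over 24 sites: P = 3/24 = 0.125000, Q = 2/24 = 0.083333.
d = −0.5·ln(0.666667) − 0.25·ln(0.833334) = −0.5·(-0.405465) − 0.25·(-0.182321) = 0.2483.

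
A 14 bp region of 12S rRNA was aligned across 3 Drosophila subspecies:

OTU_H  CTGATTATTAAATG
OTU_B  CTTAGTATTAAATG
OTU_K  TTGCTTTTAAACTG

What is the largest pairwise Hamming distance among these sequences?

Pairwise Hamming distances:
  OTU_H vs OTU_B: 2
  OTU_H vs OTU_K: 5
  OTU_B vs OTU_K: 7
The largest is 7, between OTU_B and OTU_K.

7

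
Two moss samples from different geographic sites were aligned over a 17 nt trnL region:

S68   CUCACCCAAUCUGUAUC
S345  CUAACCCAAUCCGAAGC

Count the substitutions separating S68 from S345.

The sequences differ at positions 3 (C/A), 12 (U/C), 14 (U/A), 16 (U/G).
That gives 4 mismatches out of 17 aligned sites, so the Hamming distance is 4.

4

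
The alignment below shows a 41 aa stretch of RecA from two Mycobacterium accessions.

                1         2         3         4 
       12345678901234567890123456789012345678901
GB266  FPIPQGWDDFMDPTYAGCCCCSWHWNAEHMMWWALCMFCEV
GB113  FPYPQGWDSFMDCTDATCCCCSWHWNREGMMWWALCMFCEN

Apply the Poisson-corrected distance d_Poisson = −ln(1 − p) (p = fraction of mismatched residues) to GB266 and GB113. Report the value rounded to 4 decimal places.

0.2171

Differing sites — 3:I/Y; 9:D/S; 13:P/C; 15:Y/D; 17:G/T; 27:A/R; 29:H/G; 41:V/N.
p = 8/41 = 0.195122.
d = −ln(1 − 0.195122) = −ln(0.804878) = 0.2171.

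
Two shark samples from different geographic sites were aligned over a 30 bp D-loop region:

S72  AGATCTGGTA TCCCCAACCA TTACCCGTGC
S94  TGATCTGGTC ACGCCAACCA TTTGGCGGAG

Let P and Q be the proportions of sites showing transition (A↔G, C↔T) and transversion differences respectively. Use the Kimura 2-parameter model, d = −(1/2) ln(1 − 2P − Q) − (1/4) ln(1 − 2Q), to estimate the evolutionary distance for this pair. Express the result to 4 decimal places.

Differing sites — 1:A/T (Tv); 10:A/C (Tv); 11:T/A (Tv); 13:C/G (Tv); 23:A/T (Tv); 24:C/G (Tv); 25:C/G (Tv); 28:T/G (Tv); 29:G/A (Ti); 30:C/G (Tv).
Of the 10 differences, 1 transition and 9 transversions over 30 sites: P = 1/30 = 0.033333, Q = 9/30 = 0.300000.
d = −0.5·ln(0.633334) − 0.25·ln(0.400000) = −0.5·(-0.456757) − 0.25·(-0.916291) = 0.4575.

0.4575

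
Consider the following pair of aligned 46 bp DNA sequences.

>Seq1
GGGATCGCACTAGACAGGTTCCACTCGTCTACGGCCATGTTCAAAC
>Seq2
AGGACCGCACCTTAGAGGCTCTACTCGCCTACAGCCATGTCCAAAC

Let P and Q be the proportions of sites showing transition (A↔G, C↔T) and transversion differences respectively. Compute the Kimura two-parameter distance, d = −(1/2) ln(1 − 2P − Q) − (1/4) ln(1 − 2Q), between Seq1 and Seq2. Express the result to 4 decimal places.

0.3013

Mismatches occur at site 1 (G→A, transition), site 5 (T→C, transition), site 11 (T→C, transition), site 12 (A→T, transversion), site 13 (G→T, transversion), site 15 (C→G, transversion), site 19 (T→C, transition), site 22 (C→T, transition), site 28 (T→C, transition), site 33 (G→A, transition), site 41 (T→C, transition).
Of the 11 differences, 8 transitions and 3 transversions over 46 sites: P = 8/46 = 0.173913, Q = 3/46 = 0.065217.
d = −0.5·ln(0.586957) − 0.25·ln(0.869566) = −0.5·(-0.532804) − 0.25·(-0.139761) = 0.3013.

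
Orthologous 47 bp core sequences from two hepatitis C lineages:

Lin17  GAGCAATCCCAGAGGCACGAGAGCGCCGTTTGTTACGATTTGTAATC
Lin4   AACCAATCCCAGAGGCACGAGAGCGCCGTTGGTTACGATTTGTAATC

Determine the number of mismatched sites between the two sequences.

3

Mismatches occur at site 1 (G/A), site 3 (G/C), site 31 (T/G).
That gives 3 mismatches out of 47 aligned sites, so the Hamming distance is 3.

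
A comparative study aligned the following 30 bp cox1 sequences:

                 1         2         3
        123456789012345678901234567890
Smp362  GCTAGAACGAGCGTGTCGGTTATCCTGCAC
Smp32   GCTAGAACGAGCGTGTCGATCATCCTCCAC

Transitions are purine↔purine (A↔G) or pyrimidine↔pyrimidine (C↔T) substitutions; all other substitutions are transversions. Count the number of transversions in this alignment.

1

Mismatches occur at site 19 (G→A, transition), site 21 (T→C, transition), site 27 (G→C, transversion).
Of the 3 differences, 2 transitions and 1 transversion, so the answer is 1.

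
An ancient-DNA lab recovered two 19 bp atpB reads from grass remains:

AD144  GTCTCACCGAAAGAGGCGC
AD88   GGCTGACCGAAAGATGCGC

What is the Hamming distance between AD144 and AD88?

3

Mismatches occur at site 2 (T↔G), site 5 (C↔G), site 15 (G↔T).
That gives 3 mismatches out of 19 aligned sites, so the Hamming distance is 3.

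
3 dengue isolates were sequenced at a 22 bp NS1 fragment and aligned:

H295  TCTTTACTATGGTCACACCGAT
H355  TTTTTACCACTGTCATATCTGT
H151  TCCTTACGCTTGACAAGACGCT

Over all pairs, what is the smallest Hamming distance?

Pairwise Hamming distances:
  H295 vs H355: 8
  H295 vs H151: 9
  H355 vs H151: 11
The smallest is 8, between H295 and H355.

8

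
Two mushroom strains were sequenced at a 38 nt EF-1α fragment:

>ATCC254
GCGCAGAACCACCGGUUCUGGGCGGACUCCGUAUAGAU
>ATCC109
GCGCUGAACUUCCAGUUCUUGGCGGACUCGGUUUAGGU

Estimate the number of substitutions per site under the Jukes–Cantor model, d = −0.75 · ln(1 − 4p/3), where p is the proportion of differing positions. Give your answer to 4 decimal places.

The sequences differ at positions 5 (A/U), 10 (C/U), 11 (A/U), 14 (G/A), 20 (G/U), 30 (C/G), 33 (A/U), 37 (A/G).
p = 8/38 = 0.210526.
d = −0.75 · ln(1 − (4/3)·0.210526) = −0.75 · ln(0.719299) = −0.75 · (-0.329478) = 0.2471.

0.2471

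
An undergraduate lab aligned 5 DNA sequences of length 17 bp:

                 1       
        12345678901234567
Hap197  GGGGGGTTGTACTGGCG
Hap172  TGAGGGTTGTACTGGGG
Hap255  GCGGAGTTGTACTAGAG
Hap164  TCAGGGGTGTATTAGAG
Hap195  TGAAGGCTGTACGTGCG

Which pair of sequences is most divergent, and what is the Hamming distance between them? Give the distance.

Pairwise Hamming distances:
  Hap197 vs Hap172: 3
  Hap197 vs Hap255: 4
  Hap197 vs Hap164: 7
  Hap197 vs Hap195: 6
  Hap172 vs Hap255: 6
  Hap172 vs Hap164: 5
  Hap172 vs Hap195: 5
  Hap255 vs Hap164: 5
  Hap255 vs Hap195: 9
  Hap164 vs Hap195: 7
The largest is 9, between Hap255 and Hap195.

9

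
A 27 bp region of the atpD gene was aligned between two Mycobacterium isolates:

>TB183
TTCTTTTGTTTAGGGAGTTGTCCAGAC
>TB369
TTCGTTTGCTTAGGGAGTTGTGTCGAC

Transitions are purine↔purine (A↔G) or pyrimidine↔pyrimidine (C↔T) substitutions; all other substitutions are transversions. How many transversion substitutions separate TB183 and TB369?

The sequences differ at positions 4 (T/G, transversion), 9 (T/C, transition), 22 (C/G, transversion), 23 (C/T, transition), 24 (A/C, transversion).
Of the 5 differences, 2 transitions and 3 transversions, so the answer is 3.

3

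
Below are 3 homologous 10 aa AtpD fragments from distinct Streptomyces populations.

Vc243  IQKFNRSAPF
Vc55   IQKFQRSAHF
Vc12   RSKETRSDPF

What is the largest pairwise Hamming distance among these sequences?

Pairwise Hamming distances:
  Vc243 vs Vc55: 2
  Vc243 vs Vc12: 5
  Vc55 vs Vc12: 6
The largest is 6, between Vc55 and Vc12.

6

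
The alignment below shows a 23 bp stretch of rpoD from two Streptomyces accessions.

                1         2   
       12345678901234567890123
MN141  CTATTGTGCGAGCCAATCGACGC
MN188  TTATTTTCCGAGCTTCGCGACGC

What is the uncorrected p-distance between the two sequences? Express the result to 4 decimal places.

0.3043

The sequences differ at positions 1 (C/T), 6 (G/T), 8 (G/C), 14 (C/T), 15 (A/T), 16 (A/C), 17 (T/G).
There are 7 differences over 23 sites, so p = 7/23 = 0.3043.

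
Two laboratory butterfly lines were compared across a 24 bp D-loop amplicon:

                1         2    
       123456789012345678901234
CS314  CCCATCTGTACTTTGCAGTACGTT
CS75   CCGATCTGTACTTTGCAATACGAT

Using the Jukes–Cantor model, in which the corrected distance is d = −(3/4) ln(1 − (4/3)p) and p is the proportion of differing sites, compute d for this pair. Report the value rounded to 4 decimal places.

0.1367

Mismatches occur at site 3 (C↔G), site 18 (G↔A), site 23 (T↔A).
p = 3/24 = 0.125000.
d = −0.75 · ln(1 − (4/3)·0.125000) = −0.75 · ln(0.833333) = −0.75 · (-0.182322) = 0.1367.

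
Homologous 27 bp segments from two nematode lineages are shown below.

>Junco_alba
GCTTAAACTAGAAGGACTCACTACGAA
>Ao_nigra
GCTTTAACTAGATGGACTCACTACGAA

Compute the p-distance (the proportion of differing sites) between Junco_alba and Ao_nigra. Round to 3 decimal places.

0.074

Mismatches occur at site 5 (A→T), site 13 (A→T).
There are 2 differences over 27 sites, so p = 2/27 = 0.074.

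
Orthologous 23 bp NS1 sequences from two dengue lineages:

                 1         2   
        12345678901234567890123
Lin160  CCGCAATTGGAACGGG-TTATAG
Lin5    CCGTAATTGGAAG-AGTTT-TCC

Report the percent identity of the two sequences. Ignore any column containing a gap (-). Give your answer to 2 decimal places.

Excluding the 3 gap columns leaves 20 comparable sites.
Differing sites — 4:C/T; 13:C/G; 15:G/A; 22:A/C; 23:G/C.
15 of the 20 comparable sites match, so the percent identity is 15/20 × 100 = 75.00%.

75.00%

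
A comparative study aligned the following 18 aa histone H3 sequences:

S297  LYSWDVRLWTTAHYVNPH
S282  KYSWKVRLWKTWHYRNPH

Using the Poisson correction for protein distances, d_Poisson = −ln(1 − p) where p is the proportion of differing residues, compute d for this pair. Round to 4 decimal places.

0.3254

The sequences differ at positions 1 (L/K), 5 (D/K), 10 (T/K), 12 (A/W), 15 (V/R).
p = 5/18 = 0.277778.
d = −ln(1 − 0.277778) = −ln(0.722222) = 0.3254.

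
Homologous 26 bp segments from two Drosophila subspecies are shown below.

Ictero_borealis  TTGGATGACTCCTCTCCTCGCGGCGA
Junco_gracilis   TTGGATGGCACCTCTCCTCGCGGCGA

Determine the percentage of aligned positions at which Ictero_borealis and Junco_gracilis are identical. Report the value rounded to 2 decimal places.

92.31%

Differing sites — 8:A/G; 10:T/A.
24 of the 26 sites match, so the percent identity is 24/26 × 100 = 92.31%.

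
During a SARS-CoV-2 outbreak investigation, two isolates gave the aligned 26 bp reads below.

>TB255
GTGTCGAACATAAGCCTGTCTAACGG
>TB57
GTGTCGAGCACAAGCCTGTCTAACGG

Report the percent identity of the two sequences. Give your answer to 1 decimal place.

Mismatches occur at site 8 (A/G), site 11 (T/C).
24 of the 26 sites match, so the percent identity is 24/26 × 100 = 92.3%.

92.3%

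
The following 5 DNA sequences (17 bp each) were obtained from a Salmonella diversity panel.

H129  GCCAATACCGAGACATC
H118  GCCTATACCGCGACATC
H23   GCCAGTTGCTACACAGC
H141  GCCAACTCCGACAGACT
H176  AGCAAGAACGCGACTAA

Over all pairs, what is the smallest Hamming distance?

2

Pairwise Hamming distances:
  H129 vs H118: 2
  H129 vs H23: 6
  H129 vs H141: 6
  H129 vs H176: 8
  H118 vs H23: 8
  H118 vs H141: 8
  H118 vs H176: 8
  H23 vs H141: 7
  H23 vs H176: 12
  H141 vs H176: 11
The smallest is 2, between H129 and H118.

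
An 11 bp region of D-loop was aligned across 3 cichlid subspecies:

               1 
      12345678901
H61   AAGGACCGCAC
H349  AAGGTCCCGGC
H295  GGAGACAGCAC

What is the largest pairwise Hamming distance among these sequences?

8

Pairwise Hamming distances:
  H61 vs H349: 4
  H61 vs H295: 4
  H349 vs H295: 8
The largest is 8, between H349 and H295.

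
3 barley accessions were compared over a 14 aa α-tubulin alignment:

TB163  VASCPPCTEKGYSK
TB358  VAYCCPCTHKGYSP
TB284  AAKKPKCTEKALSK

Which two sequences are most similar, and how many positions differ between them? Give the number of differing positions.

4

Pairwise Hamming distances:
  TB163 vs TB358: 4
  TB163 vs TB284: 6
  TB358 vs TB284: 9
The smallest is 4, between TB163 and TB358.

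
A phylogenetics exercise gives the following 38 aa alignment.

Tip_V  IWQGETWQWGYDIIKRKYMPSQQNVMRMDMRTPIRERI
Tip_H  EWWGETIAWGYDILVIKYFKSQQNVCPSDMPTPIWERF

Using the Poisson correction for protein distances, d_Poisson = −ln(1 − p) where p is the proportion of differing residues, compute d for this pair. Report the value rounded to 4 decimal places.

Mismatches occur at site 1 (I/E), site 3 (Q/W), site 7 (W/I), site 8 (Q/A), site 14 (I/L), site 15 (K/V), site 16 (R/I), site 19 (M/F), site 20 (P/K), site 26 (M/C), site 27 (R/P), site 28 (M/S), site 31 (R/P), site 35 (R/W), site 38 (I/F).
p = 15/38 = 0.394737.
d = −ln(1 − 0.394737) = −ln(0.605263) = 0.5021.

0.5021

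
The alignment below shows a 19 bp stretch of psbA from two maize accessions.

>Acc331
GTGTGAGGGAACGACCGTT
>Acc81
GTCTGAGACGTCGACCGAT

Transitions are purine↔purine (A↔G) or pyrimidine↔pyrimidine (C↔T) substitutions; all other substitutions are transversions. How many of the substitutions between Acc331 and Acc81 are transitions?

The sequences differ at positions 3 (G/C, transversion), 8 (G/A, transition), 9 (G/C, transversion), 10 (A/G, transition), 11 (A/T, transversion), 18 (T/A, transversion).
Of the 6 differences, 2 transitions and 4 transversions, so the answer is 2.

2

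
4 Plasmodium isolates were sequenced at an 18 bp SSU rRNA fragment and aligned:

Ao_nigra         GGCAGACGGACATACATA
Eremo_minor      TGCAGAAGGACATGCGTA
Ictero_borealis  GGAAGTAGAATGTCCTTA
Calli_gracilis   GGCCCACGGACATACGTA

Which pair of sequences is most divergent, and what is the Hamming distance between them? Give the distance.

Pairwise Hamming distances:
  Ao_nigra vs Eremo_minor: 4
  Ao_nigra vs Ictero_borealis: 8
  Ao_nigra vs Calli_gracilis: 3
  Eremo_minor vs Ictero_borealis: 8
  Eremo_minor vs Calli_gracilis: 5
  Ictero_borealis vs Calli_gracilis: 10
The largest is 10, between Ictero_borealis and Calli_gracilis.

10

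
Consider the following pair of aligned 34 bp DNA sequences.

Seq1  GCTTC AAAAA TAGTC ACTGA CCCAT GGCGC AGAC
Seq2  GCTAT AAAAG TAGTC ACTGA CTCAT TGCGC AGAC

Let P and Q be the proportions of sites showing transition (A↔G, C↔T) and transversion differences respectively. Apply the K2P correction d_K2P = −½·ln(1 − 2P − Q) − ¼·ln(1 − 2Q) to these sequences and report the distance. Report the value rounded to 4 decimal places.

0.1654

Mismatches occur at site 4 (T/A, transversion), site 5 (C/T, transition), site 10 (A/G, transition), site 22 (C/T, transition), site 26 (G/T, transversion).
Of the 5 differences, 3 transitions and 2 transversions over 34 sites: P = 3/34 = 0.088235, Q = 2/34 = 0.058824.
d = −0.5·ln(0.764706) − 0.25·ln(0.882352) = −0.5·(-0.268264) − 0.25·(-0.125164) = 0.1654.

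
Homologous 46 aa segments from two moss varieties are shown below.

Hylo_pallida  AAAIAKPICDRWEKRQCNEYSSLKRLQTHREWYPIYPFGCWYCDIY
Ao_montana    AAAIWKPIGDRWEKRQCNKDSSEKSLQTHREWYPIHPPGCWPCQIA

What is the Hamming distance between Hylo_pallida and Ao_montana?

Mismatches occur at site 5 (A↔W), site 9 (C↔G), site 19 (E↔K), site 20 (Y↔D), site 23 (L↔E), site 25 (R↔S), site 36 (Y↔H), site 38 (F↔P), site 42 (Y↔P), site 44 (D↔Q), site 46 (Y↔A).
That gives 11 mismatches out of 46 aligned sites, so the Hamming distance is 11.

11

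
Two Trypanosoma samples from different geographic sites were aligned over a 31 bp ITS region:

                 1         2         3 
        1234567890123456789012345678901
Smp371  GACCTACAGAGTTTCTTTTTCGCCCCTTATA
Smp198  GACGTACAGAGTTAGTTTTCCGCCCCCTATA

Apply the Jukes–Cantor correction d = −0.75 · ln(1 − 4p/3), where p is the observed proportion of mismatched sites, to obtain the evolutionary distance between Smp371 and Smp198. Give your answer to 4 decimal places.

The sequences differ at positions 4 (C/G), 14 (T/A), 15 (C/G), 20 (T/C), 27 (T/C).
p = 5/31 = 0.161290.
d = −0.75 · ln(1 − (4/3)·0.161290) = −0.75 · ln(0.784947) = −0.75 · (-0.242139) = 0.1816.

0.1816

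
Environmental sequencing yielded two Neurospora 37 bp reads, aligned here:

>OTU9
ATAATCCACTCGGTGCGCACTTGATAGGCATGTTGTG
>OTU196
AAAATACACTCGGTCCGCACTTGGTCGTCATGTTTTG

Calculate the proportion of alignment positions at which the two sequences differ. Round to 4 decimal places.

The sequences differ at positions 2 (T/A), 6 (C/A), 15 (G/C), 24 (A/G), 26 (A/C), 28 (G/T), 35 (G/T).
There are 7 differences over 37 sites, so p = 7/37 = 0.1892.

0.1892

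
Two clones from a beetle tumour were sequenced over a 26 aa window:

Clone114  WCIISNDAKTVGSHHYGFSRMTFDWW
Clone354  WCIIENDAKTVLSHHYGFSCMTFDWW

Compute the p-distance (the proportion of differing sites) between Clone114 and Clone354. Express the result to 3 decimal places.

0.115

Differing sites — 5:S/E; 12:G/L; 20:R/C.
There are 3 differences over 26 sites, so p = 3/26 = 0.115.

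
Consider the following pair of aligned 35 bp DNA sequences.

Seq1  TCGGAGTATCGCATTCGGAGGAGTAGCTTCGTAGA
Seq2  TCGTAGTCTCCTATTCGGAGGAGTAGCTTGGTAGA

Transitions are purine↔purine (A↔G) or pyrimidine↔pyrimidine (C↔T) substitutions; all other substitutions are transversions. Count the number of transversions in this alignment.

The sequences differ at positions 4 (G/T, transversion), 8 (A/C, transversion), 11 (G/C, transversion), 12 (C/T, transition), 30 (C/G, transversion).
Of the 5 differences, 1 transition and 4 transversions, so the answer is 4.

4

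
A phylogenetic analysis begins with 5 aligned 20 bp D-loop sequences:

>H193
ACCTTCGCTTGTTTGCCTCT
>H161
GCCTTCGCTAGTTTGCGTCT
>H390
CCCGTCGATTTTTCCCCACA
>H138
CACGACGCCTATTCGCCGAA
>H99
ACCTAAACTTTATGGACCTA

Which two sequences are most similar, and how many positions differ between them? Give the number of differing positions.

3

Pairwise Hamming distances:
  H193 vs H161: 3
  H193 vs H390: 8
  H193 vs H138: 10
  H193 vs H99: 10
  H161 vs H390: 10
  H161 vs H138: 12
  H161 vs H99: 13
  H390 vs H138: 8
  H390 vs H99: 12
  H138 vs H99: 12
The smallest is 3, between H193 and H161.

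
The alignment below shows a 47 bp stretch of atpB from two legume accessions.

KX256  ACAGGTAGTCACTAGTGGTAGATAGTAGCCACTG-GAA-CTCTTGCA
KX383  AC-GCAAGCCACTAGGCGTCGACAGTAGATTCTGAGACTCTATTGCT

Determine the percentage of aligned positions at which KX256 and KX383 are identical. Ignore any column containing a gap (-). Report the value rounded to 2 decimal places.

70.45%

Excluding the 3 gap columns leaves 44 comparable sites.
Differing sites — 5:G/C; 6:T/A; 9:T/C; 16:T/G; 17:G/C; 20:A/C; 23:T/C; 29:C/A; 30:C/T; 31:A/T; 38:A/C; 42:C/A; 47:A/T.
31 of the 44 comparable sites match, so the percent identity is 31/44 × 100 = 70.45%.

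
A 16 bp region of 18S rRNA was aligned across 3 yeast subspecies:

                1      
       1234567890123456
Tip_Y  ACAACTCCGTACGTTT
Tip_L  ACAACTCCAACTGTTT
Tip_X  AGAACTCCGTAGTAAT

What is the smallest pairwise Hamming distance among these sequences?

4

Pairwise Hamming distances:
  Tip_Y vs Tip_L: 4
  Tip_Y vs Tip_X: 5
  Tip_L vs Tip_X: 8
The smallest is 4, between Tip_Y and Tip_L.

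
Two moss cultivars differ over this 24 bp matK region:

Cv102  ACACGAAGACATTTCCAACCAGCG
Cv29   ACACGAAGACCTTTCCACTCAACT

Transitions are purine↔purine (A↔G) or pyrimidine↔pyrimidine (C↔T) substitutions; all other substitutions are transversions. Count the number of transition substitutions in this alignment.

The sequences differ at positions 11 (A/C, transversion), 18 (A/C, transversion), 19 (C/T, transition), 22 (G/A, transition), 24 (G/T, transversion).
Of the 5 differences, 2 transitions and 3 transversions, so the answer is 2.

2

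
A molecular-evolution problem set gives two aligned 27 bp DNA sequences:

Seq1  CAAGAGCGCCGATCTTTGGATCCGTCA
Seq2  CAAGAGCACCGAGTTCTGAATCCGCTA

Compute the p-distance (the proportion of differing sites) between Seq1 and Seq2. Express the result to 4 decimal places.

Differing sites — 8:G/A; 13:T/G; 14:C/T; 16:T/C; 19:G/A; 25:T/C; 26:C/T.
There are 7 differences over 27 sites, so p = 7/27 = 0.2593.

0.2593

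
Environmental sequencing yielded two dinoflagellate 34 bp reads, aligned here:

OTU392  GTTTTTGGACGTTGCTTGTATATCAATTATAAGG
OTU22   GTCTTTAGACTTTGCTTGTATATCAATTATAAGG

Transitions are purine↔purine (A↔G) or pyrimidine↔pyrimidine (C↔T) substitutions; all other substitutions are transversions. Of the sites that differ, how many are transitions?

Mismatches occur at site 3 (T↔C, transition), site 7 (G↔A, transition), site 11 (G↔T, transversion).
Of the 3 differences, 2 transitions and 1 transversion, so the answer is 2.

2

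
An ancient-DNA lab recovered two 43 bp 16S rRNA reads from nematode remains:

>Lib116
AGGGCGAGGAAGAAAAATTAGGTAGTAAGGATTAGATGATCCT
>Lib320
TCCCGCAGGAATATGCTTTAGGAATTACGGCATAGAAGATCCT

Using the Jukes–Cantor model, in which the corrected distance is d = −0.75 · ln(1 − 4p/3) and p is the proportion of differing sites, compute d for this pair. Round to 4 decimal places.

0.5617

Differing sites — 1:A/T; 2:G/C; 3:G/C; 4:G/C; 5:C/G; 6:G/C; 12:G/T; 14:A/T; 15:A/G; 16:A/C; 17:A/T; 23:T/A; 25:G/T; 28:A/C; 31:A/C; 32:T/A; 37:T/A.
p = 17/43 = 0.395349.
d = −0.75 · ln(1 − (4/3)·0.395349) = −0.75 · ln(0.472868) = −0.75 · (-0.748939) = 0.5617.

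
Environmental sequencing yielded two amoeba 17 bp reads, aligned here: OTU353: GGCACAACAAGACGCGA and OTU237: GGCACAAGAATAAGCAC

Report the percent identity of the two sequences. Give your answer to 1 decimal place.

Differing sites — 8:C/G; 11:G/T; 13:C/A; 16:G/A; 17:A/C.
12 of the 17 sites match, so the percent identity is 12/17 × 100 = 70.6%.

70.6%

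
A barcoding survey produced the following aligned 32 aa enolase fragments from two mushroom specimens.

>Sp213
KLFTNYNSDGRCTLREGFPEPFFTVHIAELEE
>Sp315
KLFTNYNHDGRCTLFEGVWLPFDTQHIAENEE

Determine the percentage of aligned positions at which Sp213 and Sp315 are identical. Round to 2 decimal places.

75.00%

The sequences differ at positions 8 (S/H), 15 (R/F), 18 (F/V), 19 (P/W), 20 (E/L), 23 (F/D), 25 (V/Q), 30 (L/N).
24 of the 32 sites match, so the percent identity is 24/32 × 100 = 75.00%.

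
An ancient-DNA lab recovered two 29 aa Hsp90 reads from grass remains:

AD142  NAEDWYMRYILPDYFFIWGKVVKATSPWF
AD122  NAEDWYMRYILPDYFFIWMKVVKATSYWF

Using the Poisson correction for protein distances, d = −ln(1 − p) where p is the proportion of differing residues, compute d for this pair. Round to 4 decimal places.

Differing sites — 19:G/M; 27:P/Y.
p = 2/29 = 0.068966.
d = −ln(1 − 0.068966) = −ln(0.931034) = 0.0715.

0.0715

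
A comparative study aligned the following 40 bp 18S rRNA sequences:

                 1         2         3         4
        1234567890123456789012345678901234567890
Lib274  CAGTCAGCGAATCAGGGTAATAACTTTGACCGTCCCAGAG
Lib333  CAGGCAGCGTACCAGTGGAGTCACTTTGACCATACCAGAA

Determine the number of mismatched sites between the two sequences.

10

Differing sites — 4:T/G; 10:A/T; 12:T/C; 16:G/T; 18:T/G; 20:A/G; 22:A/C; 32:G/A; 34:C/A; 40:G/A.
That gives 10 mismatches out of 40 aligned sites, so the Hamming distance is 10.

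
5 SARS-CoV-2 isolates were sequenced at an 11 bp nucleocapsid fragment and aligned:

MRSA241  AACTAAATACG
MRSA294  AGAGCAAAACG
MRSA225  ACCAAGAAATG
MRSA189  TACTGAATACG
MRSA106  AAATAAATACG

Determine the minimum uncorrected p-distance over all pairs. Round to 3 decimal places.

Pairwise Hamming distances:
  MRSA241 vs MRSA294: 5
  MRSA241 vs MRSA225: 5
  MRSA241 vs MRSA189: 2
  MRSA241 vs MRSA106: 1
  MRSA294 vs MRSA225: 6
  MRSA294 vs MRSA189: 6
  MRSA294 vs MRSA106: 4
  MRSA225 vs MRSA189: 7
  MRSA225 vs MRSA106: 6
  MRSA189 vs MRSA106: 3
The smallest is 1 mismatch, between MRSA241 and MRSA106; p = 1/11 = 0.091.

0.091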